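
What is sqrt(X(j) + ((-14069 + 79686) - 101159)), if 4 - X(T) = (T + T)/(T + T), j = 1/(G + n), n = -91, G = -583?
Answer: I*sqrt(35539) ≈ 188.52*I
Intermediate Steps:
j = -1/674 (j = 1/(-583 - 91) = 1/(-674) = -1/674 ≈ -0.0014837)
X(T) = 3 (X(T) = 4 - (T + T)/(T + T) = 4 - 2*T/(2*T) = 4 - 2*T*1/(2*T) = 4 - 1*1 = 4 - 1 = 3)
sqrt(X(j) + ((-14069 + 79686) - 101159)) = sqrt(3 + ((-14069 + 79686) - 101159)) = sqrt(3 + (65617 - 101159)) = sqrt(3 - 35542) = sqrt(-35539) = I*sqrt(35539)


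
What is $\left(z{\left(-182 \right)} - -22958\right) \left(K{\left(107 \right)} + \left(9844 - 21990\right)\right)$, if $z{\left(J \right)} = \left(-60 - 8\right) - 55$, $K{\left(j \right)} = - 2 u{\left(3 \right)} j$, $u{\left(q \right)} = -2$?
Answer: $-267580530$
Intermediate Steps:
$K{\left(j \right)} = 4 j$ ($K{\left(j \right)} = \left(-2\right) \left(-2\right) j = 4 j$)
$z{\left(J \right)} = -123$ ($z{\left(J \right)} = -68 - 55 = -123$)
$\left(z{\left(-182 \right)} - -22958\right) \left(K{\left(107 \right)} + \left(9844 - 21990\right)\right) = \left(-123 - -22958\right) \left(4 \cdot 107 + \left(9844 - 21990\right)\right) = \left(-123 + 22958\right) \left(428 + \left(9844 - 21990\right)\right) = 22835 \left(428 - 12146\right) = 22835 \left(-11718\right) = -267580530$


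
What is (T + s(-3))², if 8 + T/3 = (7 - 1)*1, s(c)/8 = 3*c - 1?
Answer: 7396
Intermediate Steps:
s(c) = -8 + 24*c (s(c) = 8*(3*c - 1) = 8*(-1 + 3*c) = -8 + 24*c)
T = -6 (T = -24 + 3*((7 - 1)*1) = -24 + 3*(6*1) = -24 + 3*6 = -24 + 18 = -6)
(T + s(-3))² = (-6 + (-8 + 24*(-3)))² = (-6 + (-8 - 72))² = (-6 - 80)² = (-86)² = 7396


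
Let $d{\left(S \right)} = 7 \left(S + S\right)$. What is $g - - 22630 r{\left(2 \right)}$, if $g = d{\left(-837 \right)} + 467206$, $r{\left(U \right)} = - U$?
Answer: $410228$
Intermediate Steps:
$d{\left(S \right)} = 14 S$ ($d{\left(S \right)} = 7 \cdot 2 S = 14 S$)
$g = 455488$ ($g = 14 \left(-837\right) + 467206 = -11718 + 467206 = 455488$)
$g - - 22630 r{\left(2 \right)} = 455488 - - 22630 \left(\left(-1\right) 2\right) = 455488 - \left(-22630\right) \left(-2\right) = 455488 - 45260 = 410228$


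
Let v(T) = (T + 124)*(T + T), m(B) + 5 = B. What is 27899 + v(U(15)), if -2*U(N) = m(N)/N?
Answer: 250349/9 ≈ 27817.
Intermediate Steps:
m(B) = -5 + B
U(N) = -(-5 + N)/(2*N)
v(T) = 2*T*(124 + T) (v(T) = (124 + T)*(2*T) = 2*T*(124 + T))
27899 + v(U(15)) = 27899 + 2*((1/2)*(5 - 1*15)/15)*(124 + (1/2)*(5 - 1*15)/15) = 27899 + 2*((1/2)*(1/15)*(5 - 15))*(124 + (1/2)*(1/15)*(5 - 15)) = 27899 + 2*((1/2)*(1/15)*(-10))*(124 + (1/2)*(1/15)*(-10)) = 27899 + 2*(-1/3)*(124 - 1/3) = 27899 + 2*(-1/3)*(371/3) = 27899 - 742/9 = 250349/9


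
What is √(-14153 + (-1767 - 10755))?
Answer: 5*I*√1067 ≈ 163.32*I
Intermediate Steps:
√(-14153 + (-1767 - 10755)) = √(-14153 - 12522) = √(-26675) = 5*I*√1067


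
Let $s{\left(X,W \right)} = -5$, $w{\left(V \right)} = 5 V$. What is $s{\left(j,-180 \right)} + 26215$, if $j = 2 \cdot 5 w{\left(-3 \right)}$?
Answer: $26210$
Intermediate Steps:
$j = -150$ ($j = 2 \cdot 5 \cdot 5 \left(-3\right) = 10 \left(-15\right) = -150$)
$s{\left(j,-180 \right)} + 26215 = -5 + 26215 = 26210$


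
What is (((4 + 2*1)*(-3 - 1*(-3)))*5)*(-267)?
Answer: 0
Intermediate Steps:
(((4 + 2*1)*(-3 - 1*(-3)))*5)*(-267) = (((4 + 2)*(-3 + 3))*5)*(-267) = ((6*0)*5)*(-267) = (0*5)*(-267) = 0*(-267) = 0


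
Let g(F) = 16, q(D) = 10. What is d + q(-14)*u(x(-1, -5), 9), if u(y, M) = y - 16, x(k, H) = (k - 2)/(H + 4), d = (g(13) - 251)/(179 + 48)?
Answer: -29745/227 ≈ -131.04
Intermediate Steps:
d = -235/227 (d = (16 - 251)/(179 + 48) = -235/227 ≈ -1.0352)
x(k, H) = (-2 + k)/(4 + H)
u(y, M) = -16 + y
d + q(-14)*u(x(-1, -5), 9) = -235/227 + 10*(-16 + (-2 - 1)/(4 - 5)) = -235/227 + 10*(-16 - 3/(-1)) = -235/227 + 10*(-16 - 1*(-3)) = -235/227 + 10*(-16 + 3) = -235/227 + 10*(-13) = -235/227 - 130 = -29745/227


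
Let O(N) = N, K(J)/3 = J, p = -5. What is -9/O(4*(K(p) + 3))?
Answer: 3/16 ≈ 0.18750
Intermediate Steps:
K(J) = 3*J
-9/O(4*(K(p) + 3)) = -9*1/(4*(3*(-5) + 3)) = -9*1/(4*(-15 + 3)) = -9/(4*(-12)) = -9/(-48) = -9*(-1/48) = 3/16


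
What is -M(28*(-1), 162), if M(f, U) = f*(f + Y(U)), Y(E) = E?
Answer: 3752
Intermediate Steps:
M(f, U) = f*(U + f) (M(f, U) = f*(f + U) = f*(U + f))
-M(28*(-1), 162) = -28*(-1)*(162 + 28*(-1)) = -(-28)*(162 - 28) = -(-28)*134 = -1*(-3752) = 3752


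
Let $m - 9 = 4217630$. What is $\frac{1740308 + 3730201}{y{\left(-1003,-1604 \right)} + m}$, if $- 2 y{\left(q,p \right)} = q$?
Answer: $\frac{10941018}{8436281} \approx 1.2969$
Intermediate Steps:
$m = 4217639$ ($m = 9 + 4217630 = 4217639$)
$y{\left(q,p \right)} = - \frac{q}{2}$
$\frac{1740308 + 3730201}{y{\left(-1003,-1604 \right)} + m} = \frac{1740308 + 3730201}{\left(- \frac{1}{2}\right) \left(-1003\right) + 4217639} = \frac{5470509}{\frac{1003}{2} + 4217639} = \frac{5470509}{\frac{8436281}{2}} = 5470509 \cdot \frac{2}{8436281} = \frac{10941018}{8436281}$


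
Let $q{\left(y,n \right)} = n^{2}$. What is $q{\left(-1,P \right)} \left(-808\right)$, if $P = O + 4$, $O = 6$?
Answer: $-80800$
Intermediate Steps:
$P = 10$ ($P = 6 + 4 = 10$)
$q{\left(-1,P \right)} \left(-808\right) = 10^{2} \left(-808\right) = 100 \left(-808\right) = -80800$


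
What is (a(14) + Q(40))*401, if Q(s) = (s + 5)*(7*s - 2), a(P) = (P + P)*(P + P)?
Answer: 5330894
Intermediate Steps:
a(P) = 4*P² (a(P) = (2*P)*(2*P) = 4*P²)
Q(s) = (-2 + 7*s)*(5 + s) (Q(s) = (5 + s)*(-2 + 7*s) = (-2 + 7*s)*(5 + s))
(a(14) + Q(40))*401 = (4*14² + (-10 + 7*40² + 33*40))*401 = (4*196 + (-10 + 7*1600 + 1320))*401 = (784 + (-10 + 11200 + 1320))*401 = (784 + 12510)*401 = 13294*401 = 5330894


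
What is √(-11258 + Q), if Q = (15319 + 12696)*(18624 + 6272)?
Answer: 107*√60918 ≈ 26409.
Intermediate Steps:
Q = 697461440 (Q = 28015*24896 = 697461440)
√(-11258 + Q) = √(-11258 + 697461440) = √697450182 = 107*√60918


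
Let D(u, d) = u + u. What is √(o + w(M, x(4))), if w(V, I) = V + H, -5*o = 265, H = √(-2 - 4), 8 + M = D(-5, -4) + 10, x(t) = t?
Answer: √(-61 + I*√6) ≈ 0.15678 + 7.8118*I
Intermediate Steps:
D(u, d) = 2*u
M = -8 (M = -8 + (2*(-5) + 10) = -8 + (-10 + 10) = -8 + 0 = -8)
H = I*√6 (H = √(-6) = I*√6 ≈ 2.4495*I)
o = -53 (o = -⅕*265 = -53)
w(V, I) = V + I*√6
√(o + w(M, x(4))) = √(-53 + (-8 + I*√6)) = √(-61 + I*√6)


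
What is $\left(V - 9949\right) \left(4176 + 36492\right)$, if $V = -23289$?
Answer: $-1351722984$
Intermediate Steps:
$\left(V - 9949\right) \left(4176 + 36492\right) = \left(-23289 - 9949\right) \left(4176 + 36492\right) = \left(-33238\right) 40668 = -1351722984$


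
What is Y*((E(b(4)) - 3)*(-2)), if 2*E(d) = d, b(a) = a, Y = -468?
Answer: -936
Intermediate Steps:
E(d) = d/2
Y*((E(b(4)) - 3)*(-2)) = -468*((½)*4 - 3)*(-2) = -468*(2 - 3)*(-2) = -(-468)*(-2) = -468*2 = -936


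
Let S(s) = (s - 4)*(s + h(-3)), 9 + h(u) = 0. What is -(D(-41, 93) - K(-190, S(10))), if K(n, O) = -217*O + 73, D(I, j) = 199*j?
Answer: -19736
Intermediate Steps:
h(u) = -9 (h(u) = -9 + 0 = -9)
S(s) = (-9 + s)*(-4 + s) (S(s) = (s - 4)*(s - 9) = (-4 + s)*(-9 + s) = (-9 + s)*(-4 + s))
K(n, O) = 73 - 217*O
-(D(-41, 93) - K(-190, S(10))) = -(199*93 - (73 - 217*(36 + 10² - 13*10))) = -(18507 - (73 - 217*(36 + 100 - 130))) = -(18507 - (73 - 217*6)) = -(18507 - (73 - 1302)) = -(18507 - 1*(-1229)) = -(18507 + 1229) = -1*19736 = -19736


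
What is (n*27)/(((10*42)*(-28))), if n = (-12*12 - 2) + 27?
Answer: 153/560 ≈ 0.27321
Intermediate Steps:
n = -119 (n = (-144 - 2) + 27 = -146 + 27 = -119)
(n*27)/(((10*42)*(-28))) = (-119*27)/(((10*42)*(-28))) = -3213/(420*(-28)) = -3213/(-11760) = -3213*(-1/11760) = 153/560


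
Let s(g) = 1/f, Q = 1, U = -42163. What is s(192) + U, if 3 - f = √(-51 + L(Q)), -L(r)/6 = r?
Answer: -927585/22 + I*√57/66 ≈ -42163.0 + 0.11439*I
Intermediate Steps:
L(r) = -6*r
f = 3 - I*√57 (f = 3 - √(-51 - 6*1) = 3 - √(-51 - 6) = 3 - √(-57) = 3 - I*√57 ≈ 3.0 - 7.5498*I)
s(g) = 1/(3 - I*√57)
s(192) + U = (1/22 + I*√57/66) - 42163 = -927585/22 + I*√57/66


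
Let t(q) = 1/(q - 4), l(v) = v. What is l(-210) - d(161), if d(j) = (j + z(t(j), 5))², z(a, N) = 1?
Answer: -26454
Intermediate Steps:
t(q) = 1/(-4 + q)
d(j) = (1 + j)² (d(j) = (j + 1)² = (1 + j)²)
l(-210) - d(161) = -210 - (1 + 161)² = -210 - 1*162² = -210 - 1*26244 = -210 - 26244 = -26454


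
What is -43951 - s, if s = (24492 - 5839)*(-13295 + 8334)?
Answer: 92493582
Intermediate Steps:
s = -92537533 (s = 18653*(-4961) = -92537533)
-43951 - s = -43951 - 1*(-92537533) = -43951 + 92537533 = 92493582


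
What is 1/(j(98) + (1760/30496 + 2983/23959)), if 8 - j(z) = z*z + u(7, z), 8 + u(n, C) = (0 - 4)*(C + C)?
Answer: -1201733/10579838356 ≈ -0.00011359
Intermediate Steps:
u(n, C) = -8 - 8*C (u(n, C) = -8 + (0 - 4)*(C + C) = -8 - 8*C)
j(z) = 16 - z² + 8*z (j(z) = 8 - (z*z + (-8 - 8*z)) = 8 - (z² + (-8 - 8*z)) = 8 - (-8 + z² - 8*z) = 8 + (8 - z² + 8*z) = 16 - z² + 8*z)
1/(j(98) + (1760/30496 + 2983/23959)) = 1/((16 - 1*98² + 8*98) + (1760/30496 + 2983/23959)) = 1/((16 - 1*9604 + 784) + (1760*(1/30496) + 2983*(1/23959))) = 1/((16 - 9604 + 784) + (55/953 + 157/1261)) = 1/(-8804 + 218976/1201733) = 1/(-10579838356/1201733) = -1201733/10579838356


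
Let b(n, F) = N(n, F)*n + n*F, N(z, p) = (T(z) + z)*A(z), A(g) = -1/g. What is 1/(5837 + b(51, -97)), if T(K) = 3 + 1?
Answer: 1/835 ≈ 0.0011976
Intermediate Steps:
T(K) = 4
N(z, p) = -(4 + z)/z (N(z, p) = (4 + z)*(-1/z) = -(4 + z)/z)
b(n, F) = -4 - n + F*n (b(n, F) = ((-4 - n)/n)*n + n*F = (-4 - n) + F*n = -4 - n + F*n)
1/(5837 + b(51, -97)) = 1/(5837 + (-4 - 1*51 - 97*51)) = 1/(5837 + (-4 - 51 - 4947)) = 1/(5837 - 5002) = 1/835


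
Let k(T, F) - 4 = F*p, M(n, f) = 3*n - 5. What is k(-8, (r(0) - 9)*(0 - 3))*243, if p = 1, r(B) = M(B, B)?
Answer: 11178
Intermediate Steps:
M(n, f) = -5 + 3*n
r(B) = -5 + 3*B
k(T, F) = 4 + F (k(T, F) = 4 + F*1 = 4 + F)
k(-8, (r(0) - 9)*(0 - 3))*243 = (4 + ((-5 + 3*0) - 9)*(0 - 3))*243 = (4 + ((-5 + 0) - 9)*(-3))*243 = (4 + (-5 - 9)*(-3))*243 = (4 - 14*(-3))*243 = (4 + 42)*243 = 46*243 = 11178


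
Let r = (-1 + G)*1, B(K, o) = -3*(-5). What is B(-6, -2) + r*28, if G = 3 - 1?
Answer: 43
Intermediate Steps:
B(K, o) = 15
G = 2
r = 1 (r = (-1 + 2)*1 = 1*1 = 1)
B(-6, -2) + r*28 = 15 + 1*28 = 15 + 28 = 43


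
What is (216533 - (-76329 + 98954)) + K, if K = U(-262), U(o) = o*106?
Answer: 166136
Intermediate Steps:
U(o) = 106*o
K = -27772 (K = 106*(-262) = -27772)
(216533 - (-76329 + 98954)) + K = (216533 - (-76329 + 98954)) - 27772 = (216533 - 1*22625) - 27772 = (216533 - 22625) - 27772 = 193908 - 27772 = 166136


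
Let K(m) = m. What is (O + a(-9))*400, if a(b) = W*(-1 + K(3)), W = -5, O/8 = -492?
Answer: -1578400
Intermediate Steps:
O = -3936 (O = 8*(-492) = -3936)
a(b) = -10 (a(b) = -5*(-1 + 3) = -5*2 = -10)
(O + a(-9))*400 = (-3936 - 10)*400 = -3946*400 = -1578400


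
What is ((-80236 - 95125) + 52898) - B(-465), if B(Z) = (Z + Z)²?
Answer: -987363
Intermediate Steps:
B(Z) = 4*Z² (B(Z) = (2*Z)² = 4*Z²)
((-80236 - 95125) + 52898) - B(-465) = ((-80236 - 95125) + 52898) - 4*(-465)² = (-175361 + 52898) - 4*216225 = -122463 - 1*864900 = -122463 - 864900 = -987363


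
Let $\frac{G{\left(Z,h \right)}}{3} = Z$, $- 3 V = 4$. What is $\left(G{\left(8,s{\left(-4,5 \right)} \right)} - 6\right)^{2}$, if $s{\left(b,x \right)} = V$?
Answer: $324$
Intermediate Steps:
$V = - \frac{4}{3}$ ($V = \left(- \frac{1}{3}\right) 4 = - \frac{4}{3} \approx -1.3333$)
$s{\left(b,x \right)} = - \frac{4}{3}$
$G{\left(Z,h \right)} = 3 Z$
$\left(G{\left(8,s{\left(-4,5 \right)} \right)} - 6\right)^{2} = \left(3 \cdot 8 - 6\right)^{2} = \left(24 - 6\right)^{2} = 18^{2} = 324$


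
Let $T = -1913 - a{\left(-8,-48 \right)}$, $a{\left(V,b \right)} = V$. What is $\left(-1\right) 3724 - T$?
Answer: $-1819$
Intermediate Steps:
$T = -1905$ ($T = -1913 - -8 = -1913 + 8 = -1905$)
$\left(-1\right) 3724 - T = \left(-1\right) 3724 - -1905 = -3724 + 1905 = -1819$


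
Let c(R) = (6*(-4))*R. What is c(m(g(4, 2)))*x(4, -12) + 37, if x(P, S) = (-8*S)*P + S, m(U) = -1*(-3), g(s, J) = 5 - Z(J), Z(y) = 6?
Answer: -26747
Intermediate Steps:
g(s, J) = -1 (g(s, J) = 5 - 1*6 = 5 - 6 = -1)
m(U) = 3
x(P, S) = S - 8*P*S (x(P, S) = -8*P*S + S = S - 8*P*S)
c(R) = -24*R
c(m(g(4, 2)))*x(4, -12) + 37 = (-24*3)*(-12*(1 - 8*4)) + 37 = -(-864)*(1 - 32) + 37 = -(-864)*(-31) + 37 = -72*372 + 37 = -26784 + 37 = -26747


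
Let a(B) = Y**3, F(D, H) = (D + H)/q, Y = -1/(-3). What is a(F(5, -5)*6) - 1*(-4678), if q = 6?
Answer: 126307/27 ≈ 4678.0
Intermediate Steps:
Y = 1/3 (Y = -1*(-1/3) = 1/3 ≈ 0.33333)
F(D, H) = D/6 + H/6 (F(D, H) = (D + H)/6 = (D + H)*(1/6) = D/6 + H/6)
a(B) = 1/27 (a(B) = (1/3)**3 = 1/27)
a(F(5, -5)*6) - 1*(-4678) = 1/27 - 1*(-4678) = 1/27 + 4678 = 126307/27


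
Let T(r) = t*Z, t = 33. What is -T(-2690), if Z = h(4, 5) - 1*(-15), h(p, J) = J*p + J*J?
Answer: -1980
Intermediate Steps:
h(p, J) = J**2 + J*p (h(p, J) = J*p + J**2 = J**2 + J*p)
Z = 60 (Z = 5*(5 + 4) - 1*(-15) = 5*9 + 15 = 45 + 15 = 60)
T(r) = 1980 (T(r) = 33*60 = 1980)
-T(-2690) = -1*1980 = -1980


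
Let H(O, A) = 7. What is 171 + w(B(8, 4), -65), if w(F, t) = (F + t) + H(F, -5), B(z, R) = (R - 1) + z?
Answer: 124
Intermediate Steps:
B(z, R) = -1 + R + z (B(z, R) = (-1 + R) + z = -1 + R + z)
w(F, t) = 7 + F + t (w(F, t) = (F + t) + 7 = 7 + F + t)
171 + w(B(8, 4), -65) = 171 + (7 + (-1 + 4 + 8) - 65) = 171 + (7 + 11 - 65) = 171 - 47 = 124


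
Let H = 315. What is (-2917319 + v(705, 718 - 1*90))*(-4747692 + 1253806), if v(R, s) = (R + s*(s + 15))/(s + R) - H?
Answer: 438291274594778/43 ≈ 1.0193e+13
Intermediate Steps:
v(R, s) = -315 + (R + s*(15 + s))/(R + s) (v(R, s) = (R + s*(s + 15))/(s + R) - 1*315 = (R + s*(15 + s))/(R + s) - 315 = -315 + (R + s*(15 + s))/(R + s))
(-2917319 + v(705, 718 - 1*90))*(-4747692 + 1253806) = (-2917319 + ((718 - 1*90)² - 314*705 - 300*(718 - 1*90))/(705 + (718 - 1*90)))*(-4747692 + 1253806) = (-2917319 + ((718 - 90)² - 221370 - 300*(718 - 90))/(705 + (718 - 90)))*(-3493886) = (-2917319 + (628² - 221370 - 300*628)/(705 + 628))*(-3493886) = (-2917319 + (394384 - 221370 - 188400)/1333)*(-3493886) = (-2917319 + (1/1333)*(-15386))*(-3493886) = (-2917319 - 15386/1333)*(-3493886) = -3888801613/1333*(-3493886) = 438291274594778/43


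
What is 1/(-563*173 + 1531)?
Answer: -1/95868 ≈ -1.0431e-5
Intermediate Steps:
1/(-563*173 + 1531) = 1/(-97399 + 1531) = 1/(-95868) = -1/95868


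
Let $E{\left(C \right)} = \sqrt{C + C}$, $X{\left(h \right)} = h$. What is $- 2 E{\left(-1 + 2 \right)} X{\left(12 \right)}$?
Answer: $- 24 \sqrt{2} \approx -33.941$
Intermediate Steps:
$E{\left(C \right)} = \sqrt{2} \sqrt{C}$ ($E{\left(C \right)} = \sqrt{2 C} = \sqrt{2} \sqrt{C}$)
$- 2 E{\left(-1 + 2 \right)} X{\left(12 \right)} = - 2 \sqrt{2} \sqrt{-1 + 2} \cdot 12 = - 2 \sqrt{2} \sqrt{1} \cdot 12 = - 2 \sqrt{2} \cdot 1 \cdot 12 = - 2 \sqrt{2} \cdot 12 = - 24 \sqrt{2}$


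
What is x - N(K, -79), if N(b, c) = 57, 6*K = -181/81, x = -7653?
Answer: -7710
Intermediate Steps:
K = -181/486 (K = (-181/81)/6 = (-181*1/81)/6 = (⅙)*(-181/81) = -181/486 ≈ -0.37243)
x - N(K, -79) = -7653 - 1*57 = -7653 - 57 = -7710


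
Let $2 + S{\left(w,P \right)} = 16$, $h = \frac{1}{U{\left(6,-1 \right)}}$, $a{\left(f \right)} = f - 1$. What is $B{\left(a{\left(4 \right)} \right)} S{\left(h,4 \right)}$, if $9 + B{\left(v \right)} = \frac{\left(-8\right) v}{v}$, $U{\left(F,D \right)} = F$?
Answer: $-238$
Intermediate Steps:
$a{\left(f \right)} = -1 + f$ ($a{\left(f \right)} = f - 1 = -1 + f$)
$h = \frac{1}{6} \approx 0.16667$
$B{\left(v \right)} = -17$ ($B{\left(v \right)} = -9 + \frac{\left(-8\right) v}{v} = -9 - 8 = -17$)
$S{\left(w,P \right)} = 14$ ($S{\left(w,P \right)} = -2 + 16 = 14$)
$B{\left(a{\left(4 \right)} \right)} S{\left(h,4 \right)} = \left(-17\right) 14 = -238$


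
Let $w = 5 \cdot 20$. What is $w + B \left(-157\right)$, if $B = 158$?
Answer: $-24706$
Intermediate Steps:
$w = 100$
$w + B \left(-157\right) = 100 + 158 \left(-157\right) = 100 - 24806 = -24706$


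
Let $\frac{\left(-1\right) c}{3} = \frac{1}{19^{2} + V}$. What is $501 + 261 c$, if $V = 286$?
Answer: $\frac{323364}{647} \approx 499.79$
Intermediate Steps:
$c = - \frac{3}{647}$ ($c = - \frac{3}{19^{2} + 286} = - \frac{3}{361 + 286} = - \frac{3}{647} \approx -0.0046368$)
$501 + 261 c = 501 + 261 \left(- \frac{3}{647}\right) = 501 - \frac{783}{647} = \frac{323364}{647}$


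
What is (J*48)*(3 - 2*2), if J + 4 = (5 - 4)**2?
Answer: 144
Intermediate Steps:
J = -3 (J = -4 + (5 - 4)**2 = -4 + 1**2 = -4 + 1 = -3)
(J*48)*(3 - 2*2) = (-3*48)*(3 - 2*2) = -144*(3 - 4) = -144*(-1) = 144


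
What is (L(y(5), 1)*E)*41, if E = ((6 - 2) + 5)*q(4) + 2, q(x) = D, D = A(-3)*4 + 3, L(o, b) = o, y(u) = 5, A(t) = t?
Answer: -16195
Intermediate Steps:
D = -9 (D = -3*4 + 3 = -12 + 3 = -9)
q(x) = -9
E = -79 (E = ((6 - 2) + 5)*(-9) + 2 = (4 + 5)*(-9) + 2 = 9*(-9) + 2 = -81 + 2 = -79)
(L(y(5), 1)*E)*41 = (5*(-79))*41 = -395*41 = -16195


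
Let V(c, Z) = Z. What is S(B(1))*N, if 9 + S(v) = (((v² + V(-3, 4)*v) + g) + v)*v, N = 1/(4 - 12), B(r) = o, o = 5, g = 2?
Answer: -251/8 ≈ -31.375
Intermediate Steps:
B(r) = 5
N = -⅛ (N = 1/(-8) = -⅛ ≈ -0.12500)
S(v) = -9 + v*(2 + v² + 5*v) (S(v) = -9 + (((v² + 4*v) + 2) + v)*v = -9 + ((2 + v² + 4*v) + v)*v = -9 + (2 + v² + 5*v)*v = -9 + v*(2 + v² + 5*v))
S(B(1))*N = (-9 + 5³ + 2*5 + 5*5²)*(-⅛) = (-9 + 125 + 10 + 5*25)*(-⅛) = (-9 + 125 + 10 + 125)*(-⅛) = 251*(-⅛) = -251/8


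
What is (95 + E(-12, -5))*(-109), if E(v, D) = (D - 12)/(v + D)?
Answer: -10464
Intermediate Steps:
E(v, D) = (-12 + D)/(D + v)
(95 + E(-12, -5))*(-109) = (95 + (-12 - 5)/(-5 - 12))*(-109) = (95 - 17/(-17))*(-109) = (95 - 1/17*(-17))*(-109) = (95 + 1)*(-109) = 96*(-109) = -10464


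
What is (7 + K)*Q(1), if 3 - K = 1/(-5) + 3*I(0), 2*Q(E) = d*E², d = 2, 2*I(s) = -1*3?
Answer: 147/10 ≈ 14.700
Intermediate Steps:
I(s) = -3/2 (I(s) = (-1*3)/2 = (½)*(-3) = -3/2)
Q(E) = E² (Q(E) = (2*E²)/2 = E²)
K = 77/10 (K = 3 - (1/(-5) + 3*(-3/2)) = 3 - (-⅕ - 9/2) = 3 - 1*(-47/10) = 3 + 47/10 = 77/10 ≈ 7.7000)
(7 + K)*Q(1) = (7 + 77/10)*1² = (147/10)*1 = 147/10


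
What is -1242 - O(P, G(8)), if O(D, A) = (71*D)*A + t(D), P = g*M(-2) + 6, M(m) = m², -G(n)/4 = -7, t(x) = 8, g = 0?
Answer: -13178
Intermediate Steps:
G(n) = 28 (G(n) = -4*(-7) = 28)
P = 6 (P = 0*(-2)² + 6 = 0*4 + 6 = 0 + 6 = 6)
O(D, A) = 8 + 71*A*D (O(D, A) = (71*D)*A + 8 = 71*A*D + 8 = 8 + 71*A*D)
-1242 - O(P, G(8)) = -1242 - (8 + 71*28*6) = -1242 - (8 + 11928) = -1242 - 1*11936 = -1242 - 11936 = -13178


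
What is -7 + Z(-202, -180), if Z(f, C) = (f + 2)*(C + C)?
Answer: 71993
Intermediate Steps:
Z(f, C) = 2*C*(2 + f) (Z(f, C) = (2 + f)*(2*C) = 2*C*(2 + f))
-7 + Z(-202, -180) = -7 + 2*(-180)*(2 - 202) = -7 + 2*(-180)*(-200) = -7 + 72000 = 71993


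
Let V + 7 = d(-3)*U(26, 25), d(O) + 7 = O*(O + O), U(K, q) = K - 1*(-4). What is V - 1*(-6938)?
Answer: 7261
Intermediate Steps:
U(K, q) = 4 + K (U(K, q) = K + 4 = 4 + K)
d(O) = -7 + 2*O**2 (d(O) = -7 + O*(O + O) = -7 + O*(2*O) = -7 + 2*O**2)
V = 323 (V = -7 + (-7 + 2*(-3)**2)*(4 + 26) = -7 + (-7 + 2*9)*30 = -7 + (-7 + 18)*30 = -7 + 11*30 = -7 + 330 = 323)
V - 1*(-6938) = 323 - 1*(-6938) = 323 + 6938 = 7261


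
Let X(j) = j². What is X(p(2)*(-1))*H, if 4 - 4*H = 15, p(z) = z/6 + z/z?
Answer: -44/9 ≈ -4.8889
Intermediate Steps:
p(z) = 1 + z/6 (p(z) = z*(⅙) + 1 = z/6 + 1 = 1 + z/6)
H = -11/4 (H = 1 - ¼*15 = 1 - 15/4 = -11/4 ≈ -2.7500)
X(p(2)*(-1))*H = ((1 + (⅙)*2)*(-1))²*(-11/4) = ((1 + ⅓)*(-1))²*(-11/4) = ((4/3)*(-1))²*(-11/4) = (-4/3)²*(-11/4) = (16/9)*(-11/4) = -44/9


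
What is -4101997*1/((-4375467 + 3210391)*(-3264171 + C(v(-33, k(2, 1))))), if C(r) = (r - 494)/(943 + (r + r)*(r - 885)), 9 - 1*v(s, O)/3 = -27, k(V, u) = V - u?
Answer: -684578177333/634680083504201108 ≈ -1.0786e-6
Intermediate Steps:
v(s, O) = 108 (v(s, O) = 27 - 3*(-27) = 27 + 81 = 108)
C(r) = (-494 + r)/(943 + 2*r*(-885 + r)) (C(r) = (-494 + r)/(943 + (2*r)*(-885 + r)) = (-494 + r)/(943 + 2*r*(-885 + r)))
-4101997*1/((-4375467 + 3210391)*(-3264171 + C(v(-33, k(2, 1))))) = -4101997*1/((-4375467 + 3210391)*(-3264171 + (-494 + 108)/(943 - 1770*108 + 2*108**2))) = -4101997*(-1/(1165076*(-3264171 - 386/(943 - 191160 + 2*11664)))) = -4101997*(-1/(1165076*(-3264171 - 386/(943 - 191160 + 23328)))) = -4101997*(-1/(1165076*(-3264171 - 386/(-166889)))) = -4101997*(-1/(1165076*(-3264171 - 1/166889*(-386)))) = -4101997*(-1/(1165076*(-3264171 + 386/166889))) = -4101997/((-1165076*(-544754233633/166889))) = -4101997/634680083504201108/166889 = -4101997*166889/634680083504201108 = -684578177333/634680083504201108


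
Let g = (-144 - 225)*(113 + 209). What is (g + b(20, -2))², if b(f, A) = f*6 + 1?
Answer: 14088977809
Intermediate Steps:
b(f, A) = 1 + 6*f (b(f, A) = 6*f + 1 = 1 + 6*f)
g = -118818 (g = -369*322 = -118818)
(g + b(20, -2))² = (-118818 + (1 + 6*20))² = (-118818 + (1 + 120))² = (-118818 + 121)² = (-118697)² = 14088977809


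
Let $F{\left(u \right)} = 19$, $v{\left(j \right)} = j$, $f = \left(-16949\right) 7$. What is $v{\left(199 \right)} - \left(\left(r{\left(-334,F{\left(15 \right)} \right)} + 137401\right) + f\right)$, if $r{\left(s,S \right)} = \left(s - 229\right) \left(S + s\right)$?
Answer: $-195904$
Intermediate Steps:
$f = -118643$
$r{\left(s,S \right)} = \left(-229 + s\right) \left(S + s\right)$
$v{\left(199 \right)} - \left(\left(r{\left(-334,F{\left(15 \right)} \right)} + 137401\right) + f\right) = 199 - \left(\left(\left(\left(-334\right)^{2} - 4351 - -76486 + 19 \left(-334\right)\right) + 137401\right) - 118643\right) = 199 - \left(\left(\left(111556 - 4351 + 76486 - 6346\right) + 137401\right) - 118643\right) = 199 - \left(\left(177345 + 137401\right) - 118643\right) = 199 - \left(314746 - 118643\right) = 199 - 196103 = -195904$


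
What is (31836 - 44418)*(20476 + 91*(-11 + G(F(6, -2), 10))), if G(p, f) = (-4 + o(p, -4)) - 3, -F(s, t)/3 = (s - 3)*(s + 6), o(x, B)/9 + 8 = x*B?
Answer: -4606194708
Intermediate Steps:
o(x, B) = -72 + 9*B*x (o(x, B) = -72 + 9*(x*B) = -72 + 9*(B*x) = -72 + 9*B*x)
F(s, t) = -3*(-3 + s)*(6 + s) (F(s, t) = -3*(s - 3)*(s + 6) = -3*(-3 + s)*(6 + s))
G(p, f) = -79 - 36*p (G(p, f) = (-4 + (-72 + 9*(-4)*p)) - 3 = (-4 + (-72 - 36*p)) - 3 = (-76 - 36*p) - 3 = -79 - 36*p)
(31836 - 44418)*(20476 + 91*(-11 + G(F(6, -2), 10))) = (31836 - 44418)*(20476 + 91*(-11 + (-79 - 36*(54 - 9*6 - 3*6**2)))) = -12582*(20476 + 91*(-11 + (-79 - 36*(54 - 54 - 3*36)))) = -12582*(20476 + 91*(-11 + (-79 - 36*(54 - 54 - 108)))) = -12582*(20476 + 91*(-11 + (-79 - 36*(-108)))) = -12582*(20476 + 91*(-11 + (-79 + 3888))) = -12582*(20476 + 91*(-11 + 3809)) = -12582*(20476 + 91*3798) = -12582*(20476 + 345618) = -12582*366094 = -4606194708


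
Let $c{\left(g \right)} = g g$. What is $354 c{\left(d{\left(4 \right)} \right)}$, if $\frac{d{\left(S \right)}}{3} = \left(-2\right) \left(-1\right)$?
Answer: $12744$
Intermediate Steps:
$d{\left(S \right)} = 6$ ($d{\left(S \right)} = 3 \left(\left(-2\right) \left(-1\right)\right) = 3 \cdot 2 = 6$)
$c{\left(g \right)} = g^{2}$
$354 c{\left(d{\left(4 \right)} \right)} = 354 \cdot 6^{2} = 354 \cdot 36 = 12744$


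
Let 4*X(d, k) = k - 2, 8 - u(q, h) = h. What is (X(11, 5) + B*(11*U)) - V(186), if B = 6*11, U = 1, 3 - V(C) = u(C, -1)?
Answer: 2931/4 ≈ 732.75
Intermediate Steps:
u(q, h) = 8 - h
V(C) = -6 (V(C) = 3 - (8 - 1*(-1)) = 3 - (8 + 1) = 3 - 1*9 = 3 - 9 = -6)
X(d, k) = -½ + k/4 (X(d, k) = (k - 2)/4 = (-2 + k)/4 = -½ + k/4)
B = 66
(X(11, 5) + B*(11*U)) - V(186) = ((-½ + (¼)*5) + 66*(11*1)) - 1*(-6) = ((-½ + 5/4) + 66*11) + 6 = (¾ + 726) + 6 = 2907/4 + 6 = 2931/4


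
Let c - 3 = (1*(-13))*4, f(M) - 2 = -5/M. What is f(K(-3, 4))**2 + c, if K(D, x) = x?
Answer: -775/16 ≈ -48.438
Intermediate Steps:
f(M) = 2 - 5/M
c = -49 (c = 3 + (1*(-13))*4 = 3 - 13*4 = 3 - 52 = -49)
f(K(-3, 4))**2 + c = (2 - 5/4)**2 - 49 = (3/4)**2 - 49 = 9/16 - 49 = -775/16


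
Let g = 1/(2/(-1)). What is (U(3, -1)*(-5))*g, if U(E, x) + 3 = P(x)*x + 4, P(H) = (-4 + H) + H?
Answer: 35/2 ≈ 17.500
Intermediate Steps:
P(H) = -4 + 2*H
U(E, x) = 1 + x*(-4 + 2*x) (U(E, x) = -3 + ((-4 + 2*x)*x + 4) = -3 + (x*(-4 + 2*x) + 4) = -3 + (4 + x*(-4 + 2*x)) = 1 + x*(-4 + 2*x))
g = -½ (g = 1/(2*(-1)) = 1/(-2) = -½ ≈ -0.50000)
(U(3, -1)*(-5))*g = ((1 + 2*(-1)*(-2 - 1))*(-5))*(-½) = ((1 + 2*(-1)*(-3))*(-5))*(-½) = ((1 + 6)*(-5))*(-½) = (7*(-5))*(-½) = -35*(-½) = 35/2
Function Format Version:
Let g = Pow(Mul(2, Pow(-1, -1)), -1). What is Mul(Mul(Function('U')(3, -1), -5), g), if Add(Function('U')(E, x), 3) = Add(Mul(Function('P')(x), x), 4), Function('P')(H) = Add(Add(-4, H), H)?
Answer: Rational(35, 2) ≈ 17.500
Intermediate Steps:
Function('P')(H) = Add(-4, Mul(2, H))
Function('U')(E, x) = Add(1, Mul(x, Add(-4, Mul(2, x)))) (Function('U')(E, x) = Add(-3, Add(Mul(Add(-4, Mul(2, x)), x), 4)) = Add(-3, Add(Mul(x, Add(-4, Mul(2, x))), 4)) = Add(-3, Add(4, Mul(x, Add(-4, Mul(2, x))))) = Add(1, Mul(x, Add(-4, Mul(2, x)))))
g = Rational(-1, 2) (g = Pow(Mul(2, -1), -1) = Pow(-2, -1) = Rational(-1, 2) ≈ -0.50000)
Mul(Mul(Function('U')(3, -1), -5), g) = Mul(Mul(Add(1, Mul(2, -1, Add(-2, -1))), -5), Rational(-1, 2)) = Mul(Mul(Add(1, Mul(2, -1, -3)), -5), Rational(-1, 2)) = Mul(Mul(Add(1, 6), -5), Rational(-1, 2)) = Mul(Mul(7, -5), Rational(-1, 2)) = Mul(-35, Rational(-1, 2)) = Rational(35, 2)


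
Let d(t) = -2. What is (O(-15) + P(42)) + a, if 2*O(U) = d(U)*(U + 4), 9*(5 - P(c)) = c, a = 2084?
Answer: 6286/3 ≈ 2095.3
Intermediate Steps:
P(c) = 5 - c/9
O(U) = -4 - U (O(U) = (-2*(U + 4))/2 = (-2*(4 + U))/2 = (-8 - 2*U)/2 = -4 - U)
(O(-15) + P(42)) + a = ((-4 - 1*(-15)) + (5 - 1/9*42)) + 2084 = ((-4 + 15) + (5 - 14/3)) + 2084 = (11 + 1/3) + 2084 = 34/3 + 2084 = 6286/3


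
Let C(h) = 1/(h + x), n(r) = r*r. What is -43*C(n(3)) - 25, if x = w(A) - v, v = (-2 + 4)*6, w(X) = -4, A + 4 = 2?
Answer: -132/7 ≈ -18.857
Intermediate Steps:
A = -2 (A = -4 + 2 = -2)
v = 12 (v = 2*6 = 12)
n(r) = r²
x = -16 (x = -4 - 1*12 = -4 - 12 = -16)
C(h) = 1/(-16 + h) (C(h) = 1/(h - 16) = 1/(-16 + h))
-43*C(n(3)) - 25 = -43/(-16 + 3²) - 25 = -43/(-16 + 9) - 25 = -43/(-7) - 25 = -43*(-⅐) - 25 = 43/7 - 25 = -132/7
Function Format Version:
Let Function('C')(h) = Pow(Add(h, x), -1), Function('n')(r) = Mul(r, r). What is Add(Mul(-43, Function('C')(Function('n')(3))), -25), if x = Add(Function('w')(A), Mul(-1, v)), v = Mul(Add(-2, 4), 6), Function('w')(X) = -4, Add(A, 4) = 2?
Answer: Rational(-132, 7) ≈ -18.857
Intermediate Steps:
A = -2 (A = Add(-4, 2) = -2)
v = 12 (v = Mul(2, 6) = 12)
Function('n')(r) = Pow(r, 2)
x = -16 (x = Add(-4, Mul(-1, 12)) = Add(-4, -12) = -16)
Function('C')(h) = Pow(Add(-16, h), -1) (Function('C')(h) = Pow(Add(h, -16), -1) = Pow(Add(-16, h), -1))
Add(Mul(-43, Function('C')(Function('n')(3))), -25) = Add(Mul(-43, Pow(Add(-16, Pow(3, 2)), -1)), -25) = Add(Mul(-43, Pow(Add(-16, 9), -1)), -25) = Add(Mul(-43, Pow(-7, -1)), -25) = Add(Mul(-43, Rational(-1, 7)), -25) = Add(Rational(43, 7), -25) = Rational(-132, 7)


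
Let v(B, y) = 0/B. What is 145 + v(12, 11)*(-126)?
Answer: 145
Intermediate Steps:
v(B, y) = 0
145 + v(12, 11)*(-126) = 145 + 0*(-126) = 145 + 0 = 145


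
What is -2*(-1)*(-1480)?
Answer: -2960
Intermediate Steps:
-2*(-1)*(-1480) = 2*(-1480) = -2960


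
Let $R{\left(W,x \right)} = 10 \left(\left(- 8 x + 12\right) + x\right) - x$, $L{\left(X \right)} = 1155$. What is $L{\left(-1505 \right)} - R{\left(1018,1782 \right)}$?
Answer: $127557$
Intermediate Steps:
$R{\left(W,x \right)} = 120 - 71 x$ ($R{\left(W,x \right)} = 10 \left(\left(12 - 8 x\right) + x\right) - x = 10 \left(12 - 7 x\right) - x = \left(120 - 70 x\right) - x = 120 - 71 x$)
$L{\left(-1505 \right)} - R{\left(1018,1782 \right)} = 1155 - \left(120 - 126522\right) = 1155 - -126402 = 1155 + 126402 = 127557$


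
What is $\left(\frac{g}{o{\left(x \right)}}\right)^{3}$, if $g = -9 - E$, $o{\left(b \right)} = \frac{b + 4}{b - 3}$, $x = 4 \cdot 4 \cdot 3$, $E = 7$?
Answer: $- \frac{5832000}{2197} \approx -2654.5$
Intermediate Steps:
$x = 48$ ($x = 16 \cdot 3 = 48$)
$o{\left(b \right)} = \frac{4 + b}{-3 + b}$
$g = -16$ ($g = -9 - 7 = -16$)
$\left(\frac{g}{o{\left(x \right)}}\right)^{3} = \left(- \frac{16}{\frac{1}{-3 + 48} \left(4 + 48\right)}\right)^{3} = \left(- \frac{16}{\frac{1}{45} \cdot 52}\right)^{3} = \left(- \frac{16}{\frac{52}{45}}\right)^{3} = \left(\left(-16\right) \frac{45}{52}\right)^{3} = \left(- \frac{180}{13}\right)^{3} = - \frac{5832000}{2197}$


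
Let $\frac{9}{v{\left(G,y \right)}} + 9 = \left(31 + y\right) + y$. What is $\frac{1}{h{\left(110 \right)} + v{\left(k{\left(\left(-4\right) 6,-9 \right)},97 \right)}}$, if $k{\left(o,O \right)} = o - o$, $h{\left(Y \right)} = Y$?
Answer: $\frac{24}{2641} \approx 0.0090875$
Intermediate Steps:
$k{\left(o,O \right)} = 0$
$v{\left(G,y \right)} = \frac{9}{22 + 2 y}$ ($v{\left(G,y \right)} = \frac{9}{-9 + \left(\left(31 + y\right) + y\right)} = \frac{9}{-9 + \left(31 + 2 y\right)} = \frac{9}{22 + 2 y}$)
$\frac{1}{h{\left(110 \right)} + v{\left(k{\left(\left(-4\right) 6,-9 \right)},97 \right)}} = \frac{1}{110 + \frac{9}{2 \left(11 + 97\right)}} = \frac{1}{110 + \frac{9}{2 \cdot 108}} = \frac{1}{110 + \frac{9}{2} \cdot \frac{1}{108}} = \frac{1}{110 + \frac{1}{24}} = \frac{1}{\frac{2641}{24}} = \frac{24}{2641}$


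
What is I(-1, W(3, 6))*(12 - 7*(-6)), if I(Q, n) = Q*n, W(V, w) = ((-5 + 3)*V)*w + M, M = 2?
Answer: 1836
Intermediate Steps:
W(V, w) = 2 - 2*V*w (W(V, w) = ((-5 + 3)*V)*w + 2 = (-2*V)*w + 2 = -2*V*w + 2 = 2 - 2*V*w)
I(-1, W(3, 6))*(12 - 7*(-6)) = (-(2 - 2*3*6))*(12 - 7*(-6)) = (-(2 - 36))*(12 + 42) = -1*(-34)*54 = 34*54 = 1836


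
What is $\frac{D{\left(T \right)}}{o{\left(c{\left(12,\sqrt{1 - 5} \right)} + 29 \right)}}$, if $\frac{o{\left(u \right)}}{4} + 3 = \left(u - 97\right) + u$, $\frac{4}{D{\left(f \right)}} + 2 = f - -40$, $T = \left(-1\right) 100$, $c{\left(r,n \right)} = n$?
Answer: $\frac{21}{55180} + \frac{i}{27590} \approx 0.00038057 + 3.6245 \cdot 10^{-5} i$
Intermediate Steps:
$T = -100$
$D{\left(f \right)} = \frac{4}{38 + f}$ ($D{\left(f \right)} = \frac{4}{-2 + \left(f - -40\right)} = \frac{4}{-2 + \left(f + 40\right)} = \frac{4}{-2 + \left(40 + f\right)} = \frac{4}{38 + f}$)
$o{\left(u \right)} = -400 + 8 u$ ($o{\left(u \right)} = -12 + 4 \left(\left(u - 97\right) + u\right) = -12 + 4 \left(\left(-97 + u\right) + u\right) = -12 + 4 \left(-97 + 2 u\right) = -12 + \left(-388 + 8 u\right) = -400 + 8 u$)
$\frac{D{\left(T \right)}}{o{\left(c{\left(12,\sqrt{1 - 5} \right)} + 29 \right)}} = \frac{4 \frac{1}{38 - 100}}{-400 + 8 \left(\sqrt{1 - 5} + 29\right)} = \frac{4 \frac{1}{-62}}{-400 + 8 \left(\sqrt{-4} + 29\right)} = \frac{4 \left(- \frac{1}{62}\right)}{-400 + 8 \left(2 i + 29\right)} = - \frac{2}{31 \left(-400 + 8 \left(29 + 2 i\right)\right)} = - \frac{2}{31 \left(-400 + \left(232 + 16 i\right)\right)} = - \frac{2}{31 \left(-168 + 16 i\right)} = - \frac{2 \frac{-168 - 16 i}{28480}}{31} = - \frac{-168 - 16 i}{441440}$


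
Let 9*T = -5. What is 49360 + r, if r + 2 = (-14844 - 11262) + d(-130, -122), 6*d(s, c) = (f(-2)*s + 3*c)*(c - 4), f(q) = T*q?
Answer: 101914/3 ≈ 33971.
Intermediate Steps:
T = -5/9 (T = (⅑)*(-5) = -5/9 ≈ -0.55556)
f(q) = -5*q/9
d(s, c) = (-4 + c)*(3*c + 10*s/9)/6 (d(s, c) = (((-5/9*(-2))*s + 3*c)*(c - 4))/6 = ((10*s/9 + 3*c)*(-4 + c))/6 = ((3*c + 10*s/9)*(-4 + c))/6 = ((-4 + c)*(3*c + 10*s/9))/6 = (-4 + c)*(3*c + 10*s/9)/6)
r = -46166/3 (r = -2 + ((-14844 - 11262) + ((½)*(-122)² - 2*(-122) - 20/27*(-130) + (5/27)*(-122)*(-130))) = -2 + (-26106 + ((½)*14884 + 244 + 2600/27 + 79300/27)) = -2 + (-26106 + (7442 + 244 + 2600/27 + 79300/27)) = -2 + (-26106 + 32158/3) = -2 - 46160/3 = -46166/3 ≈ -15389.)
49360 + r = 49360 - 46166/3 = 101914/3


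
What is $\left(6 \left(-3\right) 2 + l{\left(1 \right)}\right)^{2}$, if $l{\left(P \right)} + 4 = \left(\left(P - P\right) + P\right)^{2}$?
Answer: $1521$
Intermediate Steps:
$l{\left(P \right)} = -4 + P^{2}$ ($l{\left(P \right)} = -4 + \left(\left(P - P\right) + P\right)^{2} = -4 + \left(0 + P\right)^{2} = -4 + P^{2}$)
$\left(6 \left(-3\right) 2 + l{\left(1 \right)}\right)^{2} = \left(6 \left(-3\right) 2 - \left(4 - 1^{2}\right)\right)^{2} = \left(\left(-18\right) 2 + \left(-4 + 1\right)\right)^{2} = \left(-36 - 3\right)^{2} = \left(-39\right)^{2} = 1521$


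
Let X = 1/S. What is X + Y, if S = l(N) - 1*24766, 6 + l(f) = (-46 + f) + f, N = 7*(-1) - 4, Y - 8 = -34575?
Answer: -858644281/24840 ≈ -34567.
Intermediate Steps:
Y = -34567 (Y = 8 - 34575 = -34567)
N = -11 (N = -7 - 4 = -11)
l(f) = -52 + 2*f (l(f) = -6 + ((-46 + f) + f) = -6 + (-46 + 2*f) = -52 + 2*f)
S = -24840 (S = (-52 + 2*(-11)) - 1*24766 = (-52 - 22) - 24766 = -74 - 24766 = -24840)
X = -1/24840 (X = 1/(-24840) = -1/24840 ≈ -4.0258e-5)
X + Y = -1/24840 - 34567 = -858644281/24840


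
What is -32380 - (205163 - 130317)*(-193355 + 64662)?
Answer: 9632123898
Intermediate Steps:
-32380 - (205163 - 130317)*(-193355 + 64662) = -32380 - 74846*(-128693) = -32380 - 1*(-9632156278) = -32380 + 9632156278 = 9632123898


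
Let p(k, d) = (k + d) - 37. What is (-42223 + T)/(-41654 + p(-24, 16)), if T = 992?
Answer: 41231/41699 ≈ 0.98878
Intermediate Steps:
p(k, d) = -37 + d + k (p(k, d) = (d + k) - 37 = -37 + d + k)
(-42223 + T)/(-41654 + p(-24, 16)) = (-42223 + 992)/(-41654 + (-37 + 16 - 24)) = -41231/(-41654 - 45) = -41231/(-41699) = -41231*(-1/41699) = 41231/41699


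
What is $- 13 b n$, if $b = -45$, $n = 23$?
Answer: $13455$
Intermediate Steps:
$- 13 b n = \left(-13\right) \left(-45\right) 23 = 585 \cdot 23 = 13455$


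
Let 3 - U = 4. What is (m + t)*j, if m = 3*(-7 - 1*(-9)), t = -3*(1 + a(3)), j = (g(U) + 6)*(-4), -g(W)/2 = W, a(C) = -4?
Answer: -480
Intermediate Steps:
U = -1 (U = 3 - 1*4 = 3 - 4 = -1)
g(W) = -2*W
j = -32 (j = (-2*(-1) + 6)*(-4) = (2 + 6)*(-4) = 8*(-4) = -32)
t = 9 (t = -3*(1 - 4) = -3*(-3) = 9)
m = 6 (m = 3*(-7 + 9) = 3*2 = 6)
(m + t)*j = (6 + 9)*(-32) = 15*(-32) = -480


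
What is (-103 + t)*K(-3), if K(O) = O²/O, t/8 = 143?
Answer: -3123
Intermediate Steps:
t = 1144 (t = 8*143 = 1144)
K(O) = O
(-103 + t)*K(-3) = (-103 + 1144)*(-3) = 1041*(-3) = -3123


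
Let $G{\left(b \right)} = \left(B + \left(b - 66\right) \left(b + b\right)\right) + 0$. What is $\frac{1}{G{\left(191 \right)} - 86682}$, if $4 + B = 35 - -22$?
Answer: $- \frac{1}{38879} \approx -2.5721 \cdot 10^{-5}$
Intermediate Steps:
$B = 53$ ($B = -4 + \left(35 - -22\right) = -4 + \left(35 + 22\right) = -4 + 57 = 53$)
$G{\left(b \right)} = 53 + 2 b \left(-66 + b\right)$ ($G{\left(b \right)} = \left(53 + \left(b - 66\right) \left(b + b\right)\right) + 0 = \left(53 + \left(-66 + b\right) 2 b\right) + 0 = \left(53 + 2 b \left(-66 + b\right)\right) + 0 = 53 + 2 b \left(-66 + b\right)$)
$\frac{1}{G{\left(191 \right)} - 86682} = \frac{1}{\left(53 - 25212 + 2 \cdot 191^{2}\right) - 86682} = \frac{1}{\left(53 - 25212 + 2 \cdot 36481\right) - 86682} = \frac{1}{\left(53 - 25212 + 72962\right) - 86682} = \frac{1}{47803 - 86682} = \frac{1}{-38879} = - \frac{1}{38879}$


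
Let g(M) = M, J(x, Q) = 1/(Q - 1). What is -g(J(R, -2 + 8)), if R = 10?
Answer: -1/5 ≈ -0.20000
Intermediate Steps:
J(x, Q) = 1/(-1 + Q)
-g(J(R, -2 + 8)) = -1/(-1 + (-2 + 8)) = -1/(-1 + 6) = -1/5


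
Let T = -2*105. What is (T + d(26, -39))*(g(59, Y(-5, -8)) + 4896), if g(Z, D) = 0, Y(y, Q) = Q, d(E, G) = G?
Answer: -1219104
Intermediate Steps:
T = -210
(T + d(26, -39))*(g(59, Y(-5, -8)) + 4896) = (-210 - 39)*(0 + 4896) = -249*4896 = -1219104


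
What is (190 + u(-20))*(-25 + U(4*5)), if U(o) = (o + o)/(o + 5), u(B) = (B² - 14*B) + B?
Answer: -19890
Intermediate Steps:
u(B) = B² - 13*B
U(o) = 2*o/(5 + o) (U(o) = (2*o)/(5 + o) = 2*o/(5 + o))
(190 + u(-20))*(-25 + U(4*5)) = (190 - 20*(-13 - 20))*(-25 + 2*(4*5)/(5 + 4*5)) = (190 - 20*(-33))*(-25 + 2*20/(5 + 20)) = (190 + 660)*(-25 + 2*20/25) = 850*(-25 + 2*20*(1/25)) = 850*(-25 + 8/5) = 850*(-117/5) = -19890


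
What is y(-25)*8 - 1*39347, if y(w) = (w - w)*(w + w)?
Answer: -39347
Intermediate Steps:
y(w) = 0 (y(w) = 0*(2*w) = 0)
y(-25)*8 - 1*39347 = 0*8 - 1*39347 = 0 - 39347 = -39347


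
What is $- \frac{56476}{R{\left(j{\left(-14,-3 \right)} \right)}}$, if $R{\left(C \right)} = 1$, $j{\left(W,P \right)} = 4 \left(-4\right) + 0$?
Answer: $-56476$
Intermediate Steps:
$j{\left(W,P \right)} = -16$ ($j{\left(W,P \right)} = -16 + 0 = -16$)
$- \frac{56476}{R{\left(j{\left(-14,-3 \right)} \right)}} = - \frac{56476}{1} = \left(-56476\right) 1 = -56476$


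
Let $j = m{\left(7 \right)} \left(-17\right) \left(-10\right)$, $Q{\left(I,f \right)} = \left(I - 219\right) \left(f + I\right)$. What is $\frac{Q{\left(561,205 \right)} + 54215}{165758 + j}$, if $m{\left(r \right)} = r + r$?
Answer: $\frac{316187}{168138} \approx 1.8805$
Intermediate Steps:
$m{\left(r \right)} = 2 r$
$Q{\left(I,f \right)} = \left(-219 + I\right) \left(I + f\right)$
$j = 2380$ ($j = 2 \cdot 7 \left(-17\right) \left(-10\right) = 14 \left(-17\right) \left(-10\right) = \left(-238\right) \left(-10\right) = 2380$)
$\frac{Q{\left(561,205 \right)} + 54215}{165758 + j} = \frac{\left(561^{2} - 122859 - 44895 + 561 \cdot 205\right) + 54215}{165758 + 2380} = \frac{\left(314721 - 122859 - 44895 + 115005\right) + 54215}{168138} = \left(261972 + 54215\right) \frac{1}{168138} = 316187 \cdot \frac{1}{168138} = \frac{316187}{168138}$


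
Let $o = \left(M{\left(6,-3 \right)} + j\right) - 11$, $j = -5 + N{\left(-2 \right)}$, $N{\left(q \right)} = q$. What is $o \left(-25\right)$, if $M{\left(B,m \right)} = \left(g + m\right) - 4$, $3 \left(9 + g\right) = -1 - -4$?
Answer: $825$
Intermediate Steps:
$g = -8$ ($g = -9 + \frac{-1 - -4}{3} = -9 + \frac{-1 + 4}{3} = -9 + \frac{1}{3} \cdot 3 = -9 + 1 = -8$)
$M{\left(B,m \right)} = -12 + m$ ($M{\left(B,m \right)} = \left(-8 + m\right) - 4 = -12 + m$)
$j = -7$ ($j = -5 - 2 = -7$)
$o = -33$ ($o = \left(\left(-12 - 3\right) - 7\right) - 11 = \left(-15 - 7\right) - 11 = -22 - 11 = -33$)
$o \left(-25\right) = \left(-33\right) \left(-25\right) = 825$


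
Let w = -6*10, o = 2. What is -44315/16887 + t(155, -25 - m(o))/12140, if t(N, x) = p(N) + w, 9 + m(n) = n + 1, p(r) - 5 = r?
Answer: -26814770/10250409 ≈ -2.6160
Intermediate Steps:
p(r) = 5 + r
w = -60
m(n) = -8 + n (m(n) = -9 + (n + 1) = -9 + (1 + n) = -8 + n)
t(N, x) = -55 + N (t(N, x) = (5 + N) - 60 = -55 + N)
-44315/16887 + t(155, -25 - m(o))/12140 = -44315/16887 + (-55 + 155)/12140 = -44315*1/16887 + 100*(1/12140) = -44315/16887 + 5/607 = -26814770/10250409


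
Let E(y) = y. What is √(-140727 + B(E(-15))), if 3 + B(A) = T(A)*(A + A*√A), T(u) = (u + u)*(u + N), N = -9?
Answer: √(-151530 - 10800*I*√15) ≈ 53.231 - 392.89*I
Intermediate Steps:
T(u) = 2*u*(-9 + u) (T(u) = (u + u)*(u - 9) = (2*u)*(-9 + u) = 2*u*(-9 + u))
B(A) = -3 + 2*A*(-9 + A)*(A + A^(3/2)) (B(A) = -3 + (2*A*(-9 + A))*(A + A*√A) = -3 + (2*A*(-9 + A))*(A + A^(3/2)) = -3 + 2*A*(-9 + A)*(A + A^(3/2)))
√(-140727 + B(E(-15))) = √(-140727 + (-3 + 2*(-15)²*(-9 - 15) + 2*(-15)^(5/2)*(-9 - 15))) = √(-140727 + (-3 + 2*225*(-24) + 2*(225*I*√15)*(-24))) = √(-140727 + (-3 - 10800 - 10800*I*√15)) = √(-140727 + (-10803 - 10800*I*√15)) = √(-151530 - 10800*I*√15)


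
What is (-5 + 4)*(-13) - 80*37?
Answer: -2947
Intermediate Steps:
(-5 + 4)*(-13) - 80*37 = -1*(-13) - 2960 = 13 - 2960 = -2947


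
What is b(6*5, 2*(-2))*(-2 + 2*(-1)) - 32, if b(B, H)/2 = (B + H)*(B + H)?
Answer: -5440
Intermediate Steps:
b(B, H) = 2*(B + H)² (b(B, H) = 2*((B + H)*(B + H)) = 2*(B + H)²)
b(6*5, 2*(-2))*(-2 + 2*(-1)) - 32 = (2*(6*5 + 2*(-2))²)*(-2 + 2*(-1)) - 32 = (2*(30 - 4)²)*(-2 - 2) - 32 = (2*26²)*(-4) - 32 = (2*676)*(-4) - 32 = 1352*(-4) - 32 = -5408 - 32 = -5440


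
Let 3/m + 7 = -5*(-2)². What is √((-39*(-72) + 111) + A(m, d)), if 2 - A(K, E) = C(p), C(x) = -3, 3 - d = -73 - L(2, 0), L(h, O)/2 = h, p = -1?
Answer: 2*√731 ≈ 54.074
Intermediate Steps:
m = -⅑ (m = 3/(-7 - 5*(-2)²) = 3/(-7 - 5*4) = 3/(-7 - 20) = 3/(-27) = 3*(-1/27) = -⅑ ≈ -0.11111)
L(h, O) = 2*h
d = 80 (d = 3 - (-73 - 2*2) = 3 - (-73 - 1*4) = 3 - (-73 - 4) = 3 - 1*(-77) = 3 + 77 = 80)
A(K, E) = 5 (A(K, E) = 2 - 1*(-3) = 2 + 3 = 5)
√((-39*(-72) + 111) + A(m, d)) = √((-39*(-72) + 111) + 5) = √((2808 + 111) + 5) = √(2919 + 5) = √2924 = 2*√731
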